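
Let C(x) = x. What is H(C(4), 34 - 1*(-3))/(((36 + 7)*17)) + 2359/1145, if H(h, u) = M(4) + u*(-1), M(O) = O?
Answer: 1686644/836995 ≈ 2.0151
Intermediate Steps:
H(h, u) = 4 - u (H(h, u) = 4 + u*(-1) = 4 - u)
H(C(4), 34 - 1*(-3))/(((36 + 7)*17)) + 2359/1145 = (4 - (34 - 1*(-3)))/(((36 + 7)*17)) + 2359/1145 = (4 - (34 + 3))/((43*17)) + 2359*(1/1145) = (4 - 1*37)/731 + 2359/1145 = (4 - 37)*(1/731) + 2359/1145 = -33*1/731 + 2359/1145 = -33/731 + 2359/1145 = 1686644/836995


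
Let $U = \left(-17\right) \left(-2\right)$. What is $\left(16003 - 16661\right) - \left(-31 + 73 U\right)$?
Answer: $-3109$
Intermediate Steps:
$U = 34$
$\left(16003 - 16661\right) - \left(-31 + 73 U\right) = \left(16003 - 16661\right) + \left(31 - 2482\right) = -658 + \left(31 - 2482\right) = -658 - 2451 = -3109$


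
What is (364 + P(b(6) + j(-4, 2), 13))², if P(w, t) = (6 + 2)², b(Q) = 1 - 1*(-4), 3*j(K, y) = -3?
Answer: 183184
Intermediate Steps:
j(K, y) = -1 (j(K, y) = (⅓)*(-3) = -1)
b(Q) = 5 (b(Q) = 1 + 4 = 5)
P(w, t) = 64 (P(w, t) = 8² = 64)
(364 + P(b(6) + j(-4, 2), 13))² = (364 + 64)² = 428² = 183184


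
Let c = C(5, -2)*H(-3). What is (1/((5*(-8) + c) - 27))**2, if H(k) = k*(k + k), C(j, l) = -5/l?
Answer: 1/484 ≈ 0.0020661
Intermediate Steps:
H(k) = 2*k**2 (H(k) = k*(2*k) = 2*k**2)
c = 45 (c = (-5/(-2))*(2*(-3)**2) = (-5*(-1/2))*(2*9) = (5/2)*18 = 45)
(1/((5*(-8) + c) - 27))**2 = (1/((5*(-8) + 45) - 27))**2 = (1/((-40 + 45) - 27))**2 = (1/(5 - 27))**2 = (1/(-22))**2 = (-1/22)**2 = 1/484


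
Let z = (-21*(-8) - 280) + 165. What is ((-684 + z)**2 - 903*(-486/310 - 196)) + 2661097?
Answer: 501837559/155 ≈ 3.2377e+6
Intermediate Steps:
z = 53 (z = (168 - 280) + 165 = -112 + 165 = 53)
((-684 + z)**2 - 903*(-486/310 - 196)) + 2661097 = ((-684 + 53)**2 - 903*(-486/310 - 196)) + 2661097 = ((-631)**2 - 903*(-486*1/310 - 196)) + 2661097 = (398161 - 903*(-243/155 - 196)) + 2661097 = (398161 - 903*(-30623/155)) + 2661097 = (398161 + 27652569/155) + 2661097 = 89367524/155 + 2661097 = 501837559/155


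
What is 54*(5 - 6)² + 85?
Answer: 139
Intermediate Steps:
54*(5 - 6)² + 85 = 54*(-1)² + 85 = 54*1 + 85 = 54 + 85 = 139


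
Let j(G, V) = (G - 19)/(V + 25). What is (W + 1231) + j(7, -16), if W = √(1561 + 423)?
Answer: 3689/3 + 8*√31 ≈ 1274.2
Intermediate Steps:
W = 8*√31 (W = √1984 = 8*√31 ≈ 44.542)
j(G, V) = (-19 + G)/(25 + V)
(W + 1231) + j(7, -16) = (8*√31 + 1231) + (-19 + 7)/(25 - 16) = (1231 + 8*√31) - 12/9 = (1231 + 8*√31) + (⅑)*(-12) = (1231 + 8*√31) - 4/3 = 3689/3 + 8*√31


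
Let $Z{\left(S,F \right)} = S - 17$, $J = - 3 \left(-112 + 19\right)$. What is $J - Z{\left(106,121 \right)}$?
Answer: $190$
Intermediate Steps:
$J = 279$ ($J = \left(-3\right) \left(-93\right) = 279$)
$Z{\left(S,F \right)} = -17 + S$ ($Z{\left(S,F \right)} = S - 17 = -17 + S$)
$J - Z{\left(106,121 \right)} = 279 - \left(-17 + 106\right) = 279 - 89 = 190$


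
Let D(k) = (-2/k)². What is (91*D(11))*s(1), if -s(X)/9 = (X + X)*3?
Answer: -19656/121 ≈ -162.45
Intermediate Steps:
D(k) = 4/k²
s(X) = -54*X (s(X) = -9*(X + X)*3 = -9*2*X*3 = -54*X)
(91*D(11))*s(1) = (91*(4/11²))*(-54*1) = (91*(4*(1/121)))*(-54) = (91*(4/121))*(-54) = (364/121)*(-54) = -19656/121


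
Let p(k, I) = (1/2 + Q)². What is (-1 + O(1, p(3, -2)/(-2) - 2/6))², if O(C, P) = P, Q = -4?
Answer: 32041/576 ≈ 55.627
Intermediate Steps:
p(k, I) = 49/4 (p(k, I) = (1/2 - 4)² = (½ - 4)² = (-7/2)² = 49/4)
(-1 + O(1, p(3, -2)/(-2) - 2/6))² = (-1 + ((49/4)/(-2) - 2/6))² = (-1 + ((49/4)*(-½) - 2*⅙))² = (-1 + (-49/8 - ⅓))² = (-1 - 155/24)² = (-179/24)² = 32041/576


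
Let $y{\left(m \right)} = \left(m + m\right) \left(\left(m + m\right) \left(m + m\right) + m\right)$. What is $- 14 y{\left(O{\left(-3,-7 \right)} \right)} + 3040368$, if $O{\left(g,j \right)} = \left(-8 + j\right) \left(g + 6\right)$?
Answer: $13189668$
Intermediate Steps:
$O{\left(g,j \right)} = \left(-8 + j\right) \left(6 + g\right)$
$y{\left(m \right)} = 2 m \left(m + 4 m^{2}\right)$ ($y{\left(m \right)} = 2 m \left(2 m 2 m + m\right) = 2 m \left(4 m^{2} + m\right) = 2 m \left(m + 4 m^{2}\right)$)
$- 14 y{\left(O{\left(-3,-7 \right)} \right)} + 3040368 = - 14 \left(-48 - -24 + 6 \left(-7\right) - -21\right)^{2} \left(2 + 8 \left(-48 - -24 + 6 \left(-7\right) - -21\right)\right) + 3040368 = - 14 \left(-48 + 24 - 42 + 21\right)^{2} \left(2 + 8 \left(-48 + 24 - 42 + 21\right)\right) + 3040368 = - 14 \left(-45\right)^{2} \left(2 + 8 \left(-45\right)\right) + 3040368 = - 14 \cdot 2025 \left(2 - 360\right) + 3040368 = - 14 \cdot 2025 \left(-358\right) + 3040368 = \left(-14\right) \left(-724950\right) + 3040368 = 10149300 + 3040368 = 13189668$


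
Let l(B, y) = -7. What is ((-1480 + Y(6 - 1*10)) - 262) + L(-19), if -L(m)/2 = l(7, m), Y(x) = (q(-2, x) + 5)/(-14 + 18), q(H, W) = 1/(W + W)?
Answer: -55257/32 ≈ -1726.8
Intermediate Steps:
q(H, W) = 1/(2*W)
Y(x) = 5/4 + 1/(8*x) (Y(x) = (1/(2*x) + 5)/(-14 + 18) = (5 + 1/(2*x))/4 = (5 + 1/(2*x))*(¼) = 5/4 + 1/(8*x))
L(m) = 14 (L(m) = -2*(-7) = 14)
((-1480 + Y(6 - 1*10)) - 262) + L(-19) = ((-1480 + (1 + 10*(6 - 1*10))/(8*(6 - 1*10))) - 262) + 14 = ((-1480 + (1 + 10*(6 - 10))/(8*(6 - 10))) - 262) + 14 = ((-1480 + (⅛)*(1 + 10*(-4))/(-4)) - 262) + 14 = ((-1480 + (⅛)*(-¼)*(1 - 40)) - 262) + 14 = ((-1480 + (⅛)*(-¼)*(-39)) - 262) + 14 = ((-1480 + 39/32) - 262) + 14 = (-47321/32 - 262) + 14 = -55705/32 + 14 = -55257/32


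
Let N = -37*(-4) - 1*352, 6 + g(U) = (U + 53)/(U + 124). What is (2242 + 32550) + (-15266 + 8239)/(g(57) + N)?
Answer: 1319888687/37900 ≈ 34826.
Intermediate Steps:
g(U) = -6 + (53 + U)/(124 + U) (g(U) = -6 + (U + 53)/(U + 124) = -6 + (53 + U)/(124 + U))
N = -204 (N = 148 - 352 = -204)
(2242 + 32550) + (-15266 + 8239)/(g(57) + N) = (2242 + 32550) + (-15266 + 8239)/((-691 - 5*57)/(124 + 57) - 204) = 34792 - 7027/((-691 - 285)/181 - 204) = 34792 - 7027/((1/181)*(-976) - 204) = 34792 - 7027/(-976/181 - 204) = 34792 - 7027/(-37900/181) = 34792 - 7027*(-181/37900) = 34792 + 1271887/37900 = 1319888687/37900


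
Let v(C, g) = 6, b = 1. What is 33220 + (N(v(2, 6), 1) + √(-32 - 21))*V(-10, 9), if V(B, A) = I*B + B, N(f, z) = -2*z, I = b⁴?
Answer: 33260 - 20*I*√53 ≈ 33260.0 - 145.6*I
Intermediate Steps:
I = 1 (I = 1⁴ = 1)
V(B, A) = 2*B (V(B, A) = 1*B + B = B + B = 2*B)
33220 + (N(v(2, 6), 1) + √(-32 - 21))*V(-10, 9) = 33220 + (-2*1 + √(-32 - 21))*(2*(-10)) = 33220 + (-2 + √(-53))*(-20) = 33220 + (-2 + I*√53)*(-20) = 33220 + (40 - 20*I*√53) = 33260 - 20*I*√53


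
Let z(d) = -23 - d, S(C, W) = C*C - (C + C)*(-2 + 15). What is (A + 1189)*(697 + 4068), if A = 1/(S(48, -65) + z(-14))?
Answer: 5931872260/1047 ≈ 5.6656e+6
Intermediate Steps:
S(C, W) = C² - 26*C (S(C, W) = C² - 2*C*13 = C² - 26*C)
A = 1/1047 (A = 1/(48*(-26 + 48) + (-23 - 1*(-14))) = 1/(48*22 + (-23 + 14)) = 1/(1056 - 9) = 1/1047 ≈ 0.00095511)
(A + 1189)*(697 + 4068) = (1/1047 + 1189)*(697 + 4068) = (1244884/1047)*4765 = 5931872260/1047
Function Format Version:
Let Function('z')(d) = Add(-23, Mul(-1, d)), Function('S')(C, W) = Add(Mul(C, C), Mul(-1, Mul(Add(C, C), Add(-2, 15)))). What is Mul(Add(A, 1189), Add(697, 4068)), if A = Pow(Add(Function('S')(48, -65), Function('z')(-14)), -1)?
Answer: Rational(5931872260, 1047) ≈ 5.6656e+6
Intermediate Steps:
Function('S')(C, W) = Add(Pow(C, 2), Mul(-26, C)) (Function('S')(C, W) = Add(Pow(C, 2), Mul(-1, Mul(Mul(2, C), 13))) = Add(Pow(C, 2), Mul(-1, Mul(26, C))) = Add(Pow(C, 2), Mul(-26, C)))
A = Rational(1, 1047) (A = Pow(Add(Mul(48, Add(-26, 48)), Add(-23, Mul(-1, -14))), -1) = Pow(Add(Mul(48, 22), Add(-23, 14)), -1) = Pow(Add(1056, -9), -1) = Pow(1047, -1) = Rational(1, 1047) ≈ 0.00095511)
Mul(Add(A, 1189), Add(697, 4068)) = Mul(Add(Rational(1, 1047), 1189), Add(697, 4068)) = Mul(Rational(1244884, 1047), 4765) = Rational(5931872260, 1047)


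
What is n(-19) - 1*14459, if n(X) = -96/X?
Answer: -274625/19 ≈ -14454.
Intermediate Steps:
n(-19) - 1*14459 = -96/(-19) - 1*14459 = -96*(-1/19) - 14459 = 96/19 - 14459 = -274625/19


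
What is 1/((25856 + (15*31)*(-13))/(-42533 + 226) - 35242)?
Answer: -42307/1491003105 ≈ -2.8375e-5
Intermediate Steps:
1/((25856 + (15*31)*(-13))/(-42533 + 226) - 35242) = 1/((25856 + 465*(-13))/(-42307) - 35242) = 1/((25856 - 6045)*(-1/42307) - 35242) = 1/(19811*(-1/42307) - 35242) = 1/(-19811/42307 - 35242) = 1/(-1491003105/42307) = -42307/1491003105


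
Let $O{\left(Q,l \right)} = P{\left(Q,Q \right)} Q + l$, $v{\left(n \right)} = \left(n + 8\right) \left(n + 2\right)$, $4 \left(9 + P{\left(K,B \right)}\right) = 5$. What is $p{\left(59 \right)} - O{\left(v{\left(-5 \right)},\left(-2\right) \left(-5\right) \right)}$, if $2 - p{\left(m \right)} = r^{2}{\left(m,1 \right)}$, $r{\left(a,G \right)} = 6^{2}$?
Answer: $- \frac{5495}{4} \approx -1373.8$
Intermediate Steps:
$P{\left(K,B \right)} = - \frac{31}{4}$ ($P{\left(K,B \right)} = -9 + \frac{1}{4} \cdot 5 = -9 + \frac{5}{4} = - \frac{31}{4}$)
$v{\left(n \right)} = \left(2 + n\right) \left(8 + n\right)$ ($v{\left(n \right)} = \left(8 + n\right) \left(2 + n\right) = \left(2 + n\right) \left(8 + n\right)$)
$O{\left(Q,l \right)} = l - \frac{31 Q}{4}$ ($O{\left(Q,l \right)} = - \frac{31 Q}{4} + l = l - \frac{31 Q}{4}$)
$r{\left(a,G \right)} = 36$
$p{\left(m \right)} = -1294$ ($p{\left(m \right)} = 2 - 36^{2} = 2 - 1296 = -1294$)
$p{\left(59 \right)} - O{\left(v{\left(-5 \right)},\left(-2\right) \left(-5\right) \right)} = -1294 - \left(\left(-2\right) \left(-5\right) - \frac{31 \left(16 + \left(-5\right)^{2} + 10 \left(-5\right)\right)}{4}\right) = -1294 - \left(10 - \frac{31 \left(16 + 25 - 50\right)}{4}\right) = -1294 - \left(10 - - \frac{279}{4}\right) = -1294 - \left(10 + \frac{279}{4}\right) = -1294 - \frac{319}{4} = - \frac{5495}{4}$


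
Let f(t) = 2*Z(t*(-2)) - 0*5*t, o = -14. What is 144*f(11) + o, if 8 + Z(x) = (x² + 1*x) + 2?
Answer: 131314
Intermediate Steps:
Z(x) = -6 + x + x² (Z(x) = -8 + ((x² + 1*x) + 2) = -8 + ((x² + x) + 2) = -8 + ((x + x²) + 2) = -8 + (2 + x + x²) = -6 + x + x²)
f(t) = -12 - 4*t + 8*t² (f(t) = 2*(-6 + t*(-2) + (t*(-2))²) - 0*5*t = 2*(-6 - 2*t + (-2*t)²) - 0*t = 2*(-6 - 2*t + 4*t²) - 1*0 = (-12 - 4*t + 8*t²) + 0 = -12 - 4*t + 8*t²)
144*f(11) + o = 144*(-12 - 4*11 + 8*11²) - 14 = 144*(-12 - 44 + 8*121) - 14 = 144*(-12 - 44 + 968) - 14 = 144*912 - 14 = 131328 - 14 = 131314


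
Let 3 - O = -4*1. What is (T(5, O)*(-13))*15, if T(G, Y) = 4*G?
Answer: -3900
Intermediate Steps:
O = 7 (O = 3 - (-4) = 3 - 1*(-4) = 3 + 4 = 7)
(T(5, O)*(-13))*15 = ((4*5)*(-13))*15 = (20*(-13))*15 = -260*15 = -3900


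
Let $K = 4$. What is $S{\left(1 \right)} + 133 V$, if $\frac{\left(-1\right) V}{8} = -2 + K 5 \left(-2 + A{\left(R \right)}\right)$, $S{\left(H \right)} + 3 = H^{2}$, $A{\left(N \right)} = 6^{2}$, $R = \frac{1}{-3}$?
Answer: $-721394$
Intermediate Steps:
$R = - \frac{1}{3} \approx -0.33333$
$A{\left(N \right)} = 36$
$S{\left(H \right)} = -3 + H^{2}$
$V = -5424$ ($V = - 8 \left(-2 + 4 \cdot 5 \left(-2 + 36\right)\right) = - 8 \left(-2 + 4 \cdot 5 \cdot 34\right) = - 8 \left(-2 + 4 \cdot 170\right) = - 8 \left(-2 + 680\right) = \left(-8\right) 678 = -5424$)
$S{\left(1 \right)} + 133 V = \left(-3 + 1^{2}\right) + 133 \left(-5424\right) = \left(-3 + 1\right) - 721392 = -2 - 721392 = -721394$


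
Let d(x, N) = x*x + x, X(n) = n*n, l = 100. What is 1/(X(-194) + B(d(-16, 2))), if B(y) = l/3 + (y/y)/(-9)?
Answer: 9/339023 ≈ 2.6547e-5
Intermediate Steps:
X(n) = n²
d(x, N) = x + x² (d(x, N) = x² + x = x + x²)
B(y) = 299/9 (B(y) = 100/3 + (y/y)/(-9) = 100*(⅓) + 1*(-⅑) = 100/3 - ⅑ = 299/9)
1/(X(-194) + B(d(-16, 2))) = 1/((-194)² + 299/9) = 1/(37636 + 299/9) = 1/(339023/9) = 9/339023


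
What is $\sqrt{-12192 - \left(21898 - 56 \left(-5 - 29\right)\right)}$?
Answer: $i \sqrt{35994} \approx 189.72 i$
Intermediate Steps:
$\sqrt{-12192 - \left(21898 - 56 \left(-5 - 29\right)\right)} = \sqrt{-12192 + \left(56 \left(-34\right) - 21898\right)} = \sqrt{-12192 - 23802} = \sqrt{-35994} = i \sqrt{35994}$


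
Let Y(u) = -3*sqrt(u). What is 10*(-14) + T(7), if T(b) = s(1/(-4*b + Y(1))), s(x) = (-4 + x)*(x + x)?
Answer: -134290/961 ≈ -139.74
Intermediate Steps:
s(x) = 2*x*(-4 + x) (s(x) = (-4 + x)*(2*x) = 2*x*(-4 + x))
T(b) = 2*(-4 + 1/(-3 - 4*b))/(-3 - 4*b) (T(b) = 2*(-4 + 1/(-4*b - 3*sqrt(1)))/(-4*b - 3*sqrt(1)) = 2*(-4 + 1/(-4*b - 3*1))/(-4*b - 3*1) = 2*(-4 + 1/(-4*b - 3))/(-4*b - 3) = 2*(-4 + 1/(-3 - 4*b))/(-3 - 4*b))
10*(-14) + T(7) = 10*(-14) + 2*(13 + 16*7)/(3 + 4*7)**2 = -140 + 2*(13 + 112)/(3 + 28)**2 = -140 + 2*125/31**2 = -140 + 2*(1/961)*125 = -140 + 250/961 = -134290/961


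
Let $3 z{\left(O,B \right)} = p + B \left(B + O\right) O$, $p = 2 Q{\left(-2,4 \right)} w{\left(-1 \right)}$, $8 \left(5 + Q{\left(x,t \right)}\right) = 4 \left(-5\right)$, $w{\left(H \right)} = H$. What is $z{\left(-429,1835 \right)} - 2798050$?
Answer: $-371739475$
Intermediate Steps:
$Q{\left(x,t \right)} = - \frac{15}{2}$ ($Q{\left(x,t \right)} = -5 + \frac{4 \left(-5\right)}{8} = -5 + \frac{1}{8} \left(-20\right) = -5 - \frac{5}{2} = - \frac{15}{2}$)
$p = 15$ ($p = 2 \left(- \frac{15}{2}\right) \left(-1\right) = \left(-15\right) \left(-1\right) = 15$)
$z{\left(O,B \right)} = 5 + \frac{B O \left(B + O\right)}{3}$ ($z{\left(O,B \right)} = \frac{15 + B \left(B + O\right) O}{3} = \frac{15 + B O \left(B + O\right)}{3} = 5 + \frac{B O \left(B + O\right)}{3}$)
$z{\left(-429,1835 \right)} - 2798050 = \left(5 + \frac{1}{3} \cdot 1835 \left(-429\right)^{2} + \frac{1}{3} \left(-429\right) 1835^{2}\right) - 2798050 = \left(5 + \frac{1}{3} \cdot 1835 \cdot 184041 + \frac{1}{3} \left(-429\right) 3367225\right) - 2798050 = \left(5 + 112571745 - 481513175\right) - 2798050 = -368941425 - 2798050 = -371739475$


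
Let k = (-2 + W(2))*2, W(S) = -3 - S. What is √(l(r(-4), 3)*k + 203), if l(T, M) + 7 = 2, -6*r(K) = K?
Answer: √273 ≈ 16.523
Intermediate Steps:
r(K) = -K/6
l(T, M) = -5 (l(T, M) = -7 + 2 = -5)
k = -14 (k = (-2 + (-3 - 1*2))*2 = (-2 + (-3 - 2))*2 = (-2 - 5)*2 = -7*2 = -14)
√(l(r(-4), 3)*k + 203) = √(-5*(-14) + 203) = √(70 + 203) = √273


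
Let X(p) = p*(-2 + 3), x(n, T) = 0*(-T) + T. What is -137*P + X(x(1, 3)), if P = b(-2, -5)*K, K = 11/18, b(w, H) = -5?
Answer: 7589/18 ≈ 421.61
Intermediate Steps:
x(n, T) = T (x(n, T) = 0 + T = T)
K = 11/18 (K = 11*(1/18) = 11/18 ≈ 0.61111)
X(p) = p (X(p) = p*1 = p)
P = -55/18 (P = -5*11/18 = -55/18 ≈ -3.0556)
-137*P + X(x(1, 3)) = -137*(-55/18) + 3 = 7535/18 + 3 = 7589/18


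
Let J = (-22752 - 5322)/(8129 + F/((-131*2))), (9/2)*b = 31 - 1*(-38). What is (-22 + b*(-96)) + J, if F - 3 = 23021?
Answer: -525812624/351129 ≈ -1497.5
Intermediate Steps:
F = 23024 (F = 3 + 23021 = 23024)
b = 46/3 (b = 2*(31 - 1*(-38))/9 = 2*(31 + 38)/9 = (2/9)*69 = 46/3 ≈ 15.333)
J = -1225898/351129 (J = (-22752 - 5322)/(8129 + 23024/((-131*2))) = -28074/(8129 + 23024/(-262)) = -28074/(8129 + 23024*(-1/262)) = -28074/(8129 - 11512/131) = -28074/1053387/131 = -28074*131/1053387 = -1225898/351129 ≈ -3.4913)
(-22 + b*(-96)) + J = (-22 + (46/3)*(-96)) - 1225898/351129 = (-22 - 1472) - 1225898/351129 = -1494 - 1225898/351129 = -525812624/351129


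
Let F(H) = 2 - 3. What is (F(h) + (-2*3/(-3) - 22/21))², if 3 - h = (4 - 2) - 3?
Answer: 1/441 ≈ 0.0022676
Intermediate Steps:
h = 4 (h = 3 - ((4 - 2) - 3) = 3 - (2 - 3) = 3 - 1*(-1) = 3 + 1 = 4)
F(H) = -1
(F(h) + (-2*3/(-3) - 22/21))² = (-1 + (-2*3/(-3) - 22/21))² = (-1 + (-6*(-⅓) - 22*1/21))² = (-1 + (2 - 22/21))² = (-1 + 20/21)² = (-1/21)² = 1/441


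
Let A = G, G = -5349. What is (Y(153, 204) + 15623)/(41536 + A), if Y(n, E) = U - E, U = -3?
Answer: 15416/36187 ≈ 0.42601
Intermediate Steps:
A = -5349
Y(n, E) = -3 - E
(Y(153, 204) + 15623)/(41536 + A) = ((-3 - 1*204) + 15623)/(41536 - 5349) = ((-3 - 204) + 15623)/36187 = (-207 + 15623)*(1/36187) = 15416*(1/36187) = 15416/36187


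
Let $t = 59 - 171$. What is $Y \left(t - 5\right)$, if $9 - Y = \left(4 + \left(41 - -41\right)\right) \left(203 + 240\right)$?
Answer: $4456413$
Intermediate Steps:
$Y = -38089$ ($Y = 9 - \left(4 + \left(41 - -41\right)\right) \left(203 + 240\right) = 9 - \left(4 + \left(41 + 41\right)\right) 443 = 9 - \left(4 + 82\right) 443 = 9 - 86 \cdot 443 = 9 - 38098 = -38089$)
$t = -112$ ($t = 59 - 171 = -112$)
$Y \left(t - 5\right) = - 38089 \left(-112 - 5\right) = \left(-38089\right) \left(-117\right) = 4456413$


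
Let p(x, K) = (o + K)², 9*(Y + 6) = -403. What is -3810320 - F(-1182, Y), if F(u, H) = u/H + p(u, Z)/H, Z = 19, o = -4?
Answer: -1741324853/457 ≈ -3.8103e+6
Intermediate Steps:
Y = -457/9 (Y = -6 + (⅑)*(-403) = -6 - 403/9 = -457/9 ≈ -50.778)
p(x, K) = (-4 + K)²
F(u, H) = 225/H + u/H (F(u, H) = u/H + (-4 + 19)²/H = u/H + 15²/H = u/H + 225/H = 225/H + u/H)
-3810320 - F(-1182, Y) = -3810320 - (225 - 1182)/(-457/9) = -3810320 - (-9)*(-957)/457 = -3810320 - 1*8613/457 = -3810320 - 8613/457 = -1741324853/457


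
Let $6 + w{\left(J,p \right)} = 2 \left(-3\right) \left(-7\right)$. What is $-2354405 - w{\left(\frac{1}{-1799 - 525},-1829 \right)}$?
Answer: $-2354441$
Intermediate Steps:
$w{\left(J,p \right)} = 36$ ($w{\left(J,p \right)} = -6 + 2 \left(-3\right) \left(-7\right) = -6 - -42 = -6 + 42 = 36$)
$-2354405 - w{\left(\frac{1}{-1799 - 525},-1829 \right)} = -2354405 - 36 = -2354441$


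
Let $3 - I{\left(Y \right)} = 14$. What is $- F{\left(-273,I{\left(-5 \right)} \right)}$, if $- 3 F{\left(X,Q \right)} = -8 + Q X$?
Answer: $\frac{2995}{3} \approx 998.33$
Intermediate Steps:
$I{\left(Y \right)} = -11$ ($I{\left(Y \right)} = 3 - 14 = -11$)
$F{\left(X,Q \right)} = \frac{8}{3} - \frac{Q X}{3}$ ($F{\left(X,Q \right)} = - \frac{-8 + Q X}{3} = \frac{8}{3} - \frac{Q X}{3}$)
$- F{\left(-273,I{\left(-5 \right)} \right)} = - (\frac{8}{3} - \left(- \frac{11}{3}\right) \left(-273\right)) = - (\frac{8}{3} - 1001) = \left(-1\right) \left(- \frac{2995}{3}\right) = \frac{2995}{3}$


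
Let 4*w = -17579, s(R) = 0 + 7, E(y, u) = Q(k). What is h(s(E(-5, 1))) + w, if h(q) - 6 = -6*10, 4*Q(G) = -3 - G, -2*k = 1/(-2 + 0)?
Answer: -17795/4 ≈ -4448.8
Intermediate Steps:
k = ¼ (k = -1/(2*(-2 + 0)) = -½/(-2) = -½*(-½) = ¼ ≈ 0.25000)
Q(G) = -¾ - G/4 (Q(G) = (-3 - G)/4 = -¾ - G/4)
E(y, u) = -13/16 (E(y, u) = -¾ - ¼*¼ = -¾ - 1/16 = -13/16)
s(R) = 7
h(q) = -54 (h(q) = 6 - 6*10 = 6 - 60 = -54)
w = -17579/4 (w = (¼)*(-17579) = -17579/4 ≈ -4394.8)
h(s(E(-5, 1))) + w = -54 - 17579/4 = -17795/4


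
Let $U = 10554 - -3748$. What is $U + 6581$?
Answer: $20883$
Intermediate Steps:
$U = 14302$ ($U = 10554 + 3748 = 14302$)
$U + 6581 = 14302 + 6581 = 20883$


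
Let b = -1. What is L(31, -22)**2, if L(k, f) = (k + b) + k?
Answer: 3721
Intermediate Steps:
L(k, f) = -1 + 2*k (L(k, f) = (k - 1) + k = (-1 + k) + k = -1 + 2*k)
L(31, -22)**2 = (-1 + 2*31)**2 = (-1 + 62)**2 = 61**2 = 3721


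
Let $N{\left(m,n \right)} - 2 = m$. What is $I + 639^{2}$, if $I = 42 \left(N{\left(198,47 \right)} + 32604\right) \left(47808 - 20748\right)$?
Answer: $37282810401$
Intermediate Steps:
$N{\left(m,n \right)} = 2 + m$
$I = 37282402080$ ($I = 42 \left(\left(2 + 198\right) + 32604\right) \left(47808 - 20748\right) = 42 \left(200 + 32604\right) 27060 = 42 \cdot 32804 \cdot 27060 = 42 \cdot 887676240 = 37282402080$)
$I + 639^{2} = 37282402080 + 639^{2} = 37282402080 + 408321 = 37282810401$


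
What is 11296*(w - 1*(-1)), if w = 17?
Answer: 203328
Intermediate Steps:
11296*(w - 1*(-1)) = 11296*(17 - 1*(-1)) = 11296*(17 + 1) = 11296*18 = 203328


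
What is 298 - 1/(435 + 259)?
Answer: 206811/694 ≈ 298.00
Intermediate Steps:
298 - 1/(435 + 259) = 298 - 1/694 = 206811/694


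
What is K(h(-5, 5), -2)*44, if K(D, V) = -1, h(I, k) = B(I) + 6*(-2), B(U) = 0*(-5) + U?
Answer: -44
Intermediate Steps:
B(U) = U (B(U) = 0 + U = U)
h(I, k) = -12 + I (h(I, k) = I + 6*(-2) = I - 12 = -12 + I)
K(h(-5, 5), -2)*44 = -1*44 = -44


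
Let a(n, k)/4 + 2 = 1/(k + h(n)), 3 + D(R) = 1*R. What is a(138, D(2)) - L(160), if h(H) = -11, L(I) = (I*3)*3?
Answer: -4345/3 ≈ -1448.3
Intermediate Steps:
D(R) = -3 + R (D(R) = -3 + 1*R = -3 + R)
L(I) = 9*I (L(I) = (3*I)*3 = 9*I)
a(n, k) = -8 + 4/(-11 + k) (a(n, k) = -8 + 4/(k - 11) = -8 + 4/(-11 + k))
a(138, D(2)) - L(160) = 4*(23 - 2*(-3 + 2))/(-11 + (-3 + 2)) - 9*160 = 4*(23 - 2*(-1))/(-11 - 1) - 1*1440 = 4*(23 + 2)/(-12) - 1440 = 4*(-1/12)*25 - 1440 = -25/3 - 1440 = -4345/3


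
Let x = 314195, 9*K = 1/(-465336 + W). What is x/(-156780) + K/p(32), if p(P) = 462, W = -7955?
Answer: -528477058397/263704493052 ≈ -2.0041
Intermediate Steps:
K = -1/4259619 (K = 1/(9*(-465336 - 7955)) = (1/9)/(-473291) = (1/9)*(-1/473291) = -1/4259619 ≈ -2.3476e-7)
x/(-156780) + K/p(32) = 314195/(-156780) - 1/4259619/462 = 314195*(-1/156780) - 1/4259619*1/462 = -62839/31356 - 1/1967943978 = -528477058397/263704493052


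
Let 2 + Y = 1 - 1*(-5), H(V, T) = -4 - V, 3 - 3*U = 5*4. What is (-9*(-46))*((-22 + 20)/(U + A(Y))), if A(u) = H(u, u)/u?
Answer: 108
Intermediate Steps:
U = -17/3 (U = 1 - 5*4/3 = 1 - ⅓*20 = 1 - 20/3 = -17/3 ≈ -5.6667)
Y = 4 (Y = -2 + (1 - 1*(-5)) = -2 + (1 + 5) = -2 + 6 = 4)
A(u) = (-4 - u)/u
(-9*(-46))*((-22 + 20)/(U + A(Y))) = (-9*(-46))*((-22 + 20)/(-17/3 + (-4 - 1*4)/4)) = 414*(-2/(-17/3 + (-4 - 4)/4)) = 414*(-2/(-17/3 + (¼)*(-8))) = 414*(-2/(-17/3 - 2)) = 414*(-2/(-23/3)) = 414*(-2*(-3/23)) = 414*(6/23) = 108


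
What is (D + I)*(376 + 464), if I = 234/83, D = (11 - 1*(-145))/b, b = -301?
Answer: 6898320/3569 ≈ 1932.8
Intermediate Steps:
D = -156/301 (D = (11 - 1*(-145))/(-301) = (11 + 145)*(-1/301) = 156*(-1/301) = -156/301 ≈ -0.51827)
I = 234/83 (I = 234*(1/83) = 234/83 ≈ 2.8193)
(D + I)*(376 + 464) = (-156/301 + 234/83)*(376 + 464) = (57486/24983)*840 = 6898320/3569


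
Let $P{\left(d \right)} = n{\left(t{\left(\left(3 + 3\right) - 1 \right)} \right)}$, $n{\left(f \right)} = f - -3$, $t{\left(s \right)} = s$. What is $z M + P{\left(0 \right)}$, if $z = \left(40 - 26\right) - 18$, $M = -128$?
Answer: $520$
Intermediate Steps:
$n{\left(f \right)} = 3 + f$ ($n{\left(f \right)} = f + 3 = 3 + f$)
$z = -4$ ($z = 14 - 18 = -4$)
$P{\left(d \right)} = 8$ ($P{\left(d \right)} = 3 + \left(\left(3 + 3\right) - 1\right) = 3 + \left(6 - 1\right) = 3 + 5 = 8$)
$z M + P{\left(0 \right)} = \left(-4\right) \left(-128\right) + 8 = 512 + 8 = 520$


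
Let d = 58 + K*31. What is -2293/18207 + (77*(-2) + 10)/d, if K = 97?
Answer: -9649853/55804455 ≈ -0.17292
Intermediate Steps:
d = 3065 (d = 58 + 97*31 = 58 + 3007 = 3065)
-2293/18207 + (77*(-2) + 10)/d = -2293/18207 + (77*(-2) + 10)/3065 = -2293*1/18207 + (-154 + 10)*(1/3065) = -2293/18207 - 144*1/3065 = -2293/18207 - 144/3065 = -9649853/55804455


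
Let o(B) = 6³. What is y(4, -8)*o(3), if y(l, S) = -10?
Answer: -2160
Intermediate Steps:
o(B) = 216
y(4, -8)*o(3) = -10*216 = -2160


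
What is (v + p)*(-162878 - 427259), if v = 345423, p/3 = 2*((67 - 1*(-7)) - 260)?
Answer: -203188300059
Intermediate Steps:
p = -1116 (p = 3*(2*((67 - 1*(-7)) - 260)) = 3*(2*((67 + 7) - 260)) = 3*(2*(74 - 260)) = 3*(2*(-186)) = 3*(-372) = -1116)
(v + p)*(-162878 - 427259) = (345423 - 1116)*(-162878 - 427259) = 344307*(-590137) = -203188300059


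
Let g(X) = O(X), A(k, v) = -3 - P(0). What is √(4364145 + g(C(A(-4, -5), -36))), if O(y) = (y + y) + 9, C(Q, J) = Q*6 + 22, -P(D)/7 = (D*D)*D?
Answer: √4364162 ≈ 2089.1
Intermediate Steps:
P(D) = -7*D³ (P(D) = -7*D*D*D = -7*D²*D = -7*D³)
A(k, v) = -3 (A(k, v) = -3 - (-7)*0³ = -3 - (-7)*0 = -3 - 1*0 = -3 + 0 = -3)
C(Q, J) = 22 + 6*Q (C(Q, J) = 6*Q + 22 = 22 + 6*Q)
O(y) = 9 + 2*y (O(y) = 2*y + 9 = 9 + 2*y)
g(X) = 9 + 2*X
√(4364145 + g(C(A(-4, -5), -36))) = √(4364145 + (9 + 2*(22 + 6*(-3)))) = √(4364145 + (9 + 2*(22 - 18))) = √(4364145 + (9 + 2*4)) = √(4364145 + (9 + 8)) = √(4364145 + 17) = √4364162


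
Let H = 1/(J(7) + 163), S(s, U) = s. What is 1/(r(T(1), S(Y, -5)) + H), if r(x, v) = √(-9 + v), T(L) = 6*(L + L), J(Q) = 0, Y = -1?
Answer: 163/265691 - 26569*I*√10/265691 ≈ 0.00061349 - 0.31623*I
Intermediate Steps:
T(L) = 12*L (T(L) = 6*(2*L) = 12*L)
H = 1/163 (H = 1/(0 + 163) = 1/163 ≈ 0.0061350)
1/(r(T(1), S(Y, -5)) + H) = 1/(√(-9 - 1) + 1/163) = 1/(√(-10) + 1/163) = 1/(I*√10 + 1/163) = 1/(1/163 + I*√10)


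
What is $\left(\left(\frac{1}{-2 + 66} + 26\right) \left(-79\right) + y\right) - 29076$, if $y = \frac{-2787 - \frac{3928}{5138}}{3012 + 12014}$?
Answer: $- \frac{38455317058447}{1235257408} \approx -31131.0$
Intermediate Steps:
$y = - \frac{7161767}{38601794}$ ($y = \frac{-2787 - \frac{1964}{2569}}{15026} = \left(-2787 - \frac{1964}{2569}\right) \frac{1}{15026} = \left(- \frac{7161767}{2569}\right) \frac{1}{15026} = - \frac{7161767}{38601794} \approx -0.18553$)
$\left(\left(\frac{1}{-2 + 66} + 26\right) \left(-79\right) + y\right) - 29076 = \left(\left(\frac{1}{-2 + 66} + 26\right) \left(-79\right) - \frac{7161767}{38601794}\right) - 29076 = \left(\left(\frac{1}{64} + 26\right) \left(-79\right) - \frac{7161767}{38601794}\right) - 29076 = \left(\frac{1665}{64} \left(-79\right) - \frac{7161767}{38601794}\right) - 29076 = \left(- \frac{131535}{64} - \frac{7161767}{38601794}\right) - 29076 = - \frac{2538972663439}{1235257408} - 29076 = - \frac{38455317058447}{1235257408}$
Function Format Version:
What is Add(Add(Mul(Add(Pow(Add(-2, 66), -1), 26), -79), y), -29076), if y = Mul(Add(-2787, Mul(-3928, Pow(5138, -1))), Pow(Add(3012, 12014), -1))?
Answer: Rational(-38455317058447, 1235257408) ≈ -31131.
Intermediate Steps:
y = Rational(-7161767, 38601794) (y = Mul(Add(-2787, Mul(-3928, Rational(1, 5138))), Pow(15026, -1)) = Mul(Add(-2787, Rational(-1964, 2569)), Rational(1, 15026)) = Mul(Rational(-7161767, 2569), Rational(1, 15026)) = Rational(-7161767, 38601794) ≈ -0.18553)
Add(Add(Mul(Add(Pow(Add(-2, 66), -1), 26), -79), y), -29076) = Add(Add(Mul(Add(Pow(Add(-2, 66), -1), 26), -79), Rational(-7161767, 38601794)), -29076) = Add(Add(Mul(Add(Pow(64, -1), 26), -79), Rational(-7161767, 38601794)), -29076) = Add(Add(Mul(Add(Rational(1, 64), 26), -79), Rational(-7161767, 38601794)), -29076) = Add(Add(Mul(Rational(1665, 64), -79), Rational(-7161767, 38601794)), -29076) = Add(Add(Rational(-131535, 64), Rational(-7161767, 38601794)), -29076) = Add(Rational(-2538972663439, 1235257408), -29076) = Rational(-38455317058447, 1235257408)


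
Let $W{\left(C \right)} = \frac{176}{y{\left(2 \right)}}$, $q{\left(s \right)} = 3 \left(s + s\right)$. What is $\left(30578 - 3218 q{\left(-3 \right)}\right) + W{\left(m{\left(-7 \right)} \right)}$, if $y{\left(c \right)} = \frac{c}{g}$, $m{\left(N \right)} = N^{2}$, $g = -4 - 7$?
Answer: $87534$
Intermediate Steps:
$q{\left(s \right)} = 6 s$ ($q{\left(s \right)} = 3 \cdot 2 s = 6 s$)
$g = -11$ ($g = -4 - 7 = -11$)
$y{\left(c \right)} = - \frac{c}{11}$ ($y{\left(c \right)} = \frac{c}{-11} = c \left(- \frac{1}{11}\right) = - \frac{c}{11}$)
$W{\left(C \right)} = -968$ ($W{\left(C \right)} = \frac{176}{\left(- \frac{1}{11}\right) 2} = \frac{176}{- \frac{2}{11}} = 176 \left(- \frac{11}{2}\right) = -968$)
$\left(30578 - 3218 q{\left(-3 \right)}\right) + W{\left(m{\left(-7 \right)} \right)} = \left(30578 - 3218 \cdot 6 \left(-3\right)\right) - 968 = \left(30578 - -57924\right) - 968 = \left(30578 + 57924\right) - 968 = 88502 - 968 = 87534$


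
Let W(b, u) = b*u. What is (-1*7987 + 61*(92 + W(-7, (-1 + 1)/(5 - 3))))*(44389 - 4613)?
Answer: -94468000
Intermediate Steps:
(-1*7987 + 61*(92 + W(-7, (-1 + 1)/(5 - 3))))*(44389 - 4613) = (-1*7987 + 61*(92 - 7*(-1 + 1)/(5 - 3)))*(44389 - 4613) = (-7987 + 61*(92 - 0/2))*39776 = (-7987 + 61*(92 - 7*0))*39776 = (-7987 + 61*(92 + 0))*39776 = (-7987 + 61*92)*39776 = (-7987 + 5612)*39776 = -2375*39776 = -94468000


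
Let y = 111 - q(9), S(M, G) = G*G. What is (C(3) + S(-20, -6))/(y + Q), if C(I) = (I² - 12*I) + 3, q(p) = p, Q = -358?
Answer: -3/64 ≈ -0.046875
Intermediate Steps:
S(M, G) = G²
C(I) = 3 + I² - 12*I
y = 102 (y = 111 - 1*9 = 111 - 9 = 102)
(C(3) + S(-20, -6))/(y + Q) = ((3 + 3² - 12*3) + (-6)²)/(102 - 358) = ((3 + 9 - 36) + 36)/(-256) = (-24 + 36)*(-1/256) = 12*(-1/256) = -3/64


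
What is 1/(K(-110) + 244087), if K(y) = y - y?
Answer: 1/244087 ≈ 4.0969e-6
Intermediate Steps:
K(y) = 0
1/(K(-110) + 244087) = 1/(0 + 244087) = 1/244087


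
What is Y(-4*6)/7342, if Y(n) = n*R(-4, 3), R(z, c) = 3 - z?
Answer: -84/3671 ≈ -0.022882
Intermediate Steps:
Y(n) = 7*n (Y(n) = n*(3 - 1*(-4)) = n*(3 + 4) = n*7 = 7*n)
Y(-4*6)/7342 = (7*(-4*6))/7342 = (7*(-24))*(1/7342) = -168*1/7342 = -84/3671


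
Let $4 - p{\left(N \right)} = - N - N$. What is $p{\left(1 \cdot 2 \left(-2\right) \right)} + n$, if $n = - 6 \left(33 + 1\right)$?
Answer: $-208$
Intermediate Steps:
$p{\left(N \right)} = 4 + 2 N$ ($p{\left(N \right)} = 4 - \left(- N - N\right) = 4 - - 2 N = 4 + 2 N$)
$n = -204$ ($n = \left(-6\right) 34 = -204$)
$p{\left(1 \cdot 2 \left(-2\right) \right)} + n = \left(4 + 2 \cdot 1 \cdot 2 \left(-2\right)\right) - 204 = \left(4 + 2 \cdot 2 \left(-2\right)\right) - 204 = \left(4 + 2 \left(-4\right)\right) - 204 = \left(4 - 8\right) - 204 = -4 - 204 = -208$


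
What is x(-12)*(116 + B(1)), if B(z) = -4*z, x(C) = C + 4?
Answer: -896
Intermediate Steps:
x(C) = 4 + C
x(-12)*(116 + B(1)) = (4 - 12)*(116 - 4*1) = -8*(116 - 4) = -8*112 = -896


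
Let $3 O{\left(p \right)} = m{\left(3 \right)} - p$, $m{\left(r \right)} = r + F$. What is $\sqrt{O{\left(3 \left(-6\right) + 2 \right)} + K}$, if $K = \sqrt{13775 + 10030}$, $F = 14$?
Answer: $\sqrt{11 + 69 \sqrt{5}} \approx 12.856$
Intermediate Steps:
$m{\left(r \right)} = 14 + r$ ($m{\left(r \right)} = r + 14 = 14 + r$)
$K = 69 \sqrt{5}$ ($K = \sqrt{23805} = 69 \sqrt{5} \approx 154.29$)
$O{\left(p \right)} = \frac{17}{3} - \frac{p}{3}$ ($O{\left(p \right)} = \frac{\left(14 + 3\right) - p}{3} = \frac{17 - p}{3} = \frac{17}{3} - \frac{p}{3}$)
$\sqrt{O{\left(3 \left(-6\right) + 2 \right)} + K} = \sqrt{\left(\frac{17}{3} - \frac{3 \left(-6\right) + 2}{3}\right) + 69 \sqrt{5}} = \sqrt{\left(\frac{17}{3} - \frac{-18 + 2}{3}\right) + 69 \sqrt{5}} = \sqrt{\left(\frac{17}{3} - - \frac{16}{3}\right) + 69 \sqrt{5}} = \sqrt{\left(\frac{17}{3} + \frac{16}{3}\right) + 69 \sqrt{5}} = \sqrt{11 + 69 \sqrt{5}}$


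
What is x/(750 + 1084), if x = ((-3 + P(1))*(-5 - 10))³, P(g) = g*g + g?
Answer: 3375/1834 ≈ 1.8402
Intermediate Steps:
P(g) = g + g² (P(g) = g² + g = g + g²)
x = 3375 (x = ((-3 + 1*(1 + 1))*(-5 - 10))³ = ((-3 + 1*2)*(-15))³ = ((-3 + 2)*(-15))³ = (-1*(-15))³ = 15³ = 3375)
x/(750 + 1084) = 3375/(750 + 1084) = 3375/1834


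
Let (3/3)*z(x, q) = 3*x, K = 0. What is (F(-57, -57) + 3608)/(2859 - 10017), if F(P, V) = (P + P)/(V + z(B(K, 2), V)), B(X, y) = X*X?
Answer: -1805/3579 ≈ -0.50433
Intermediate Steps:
B(X, y) = X**2
z(x, q) = 3*x
F(P, V) = 2*P/V (F(P, V) = (P + P)/(V + 3*0**2) = (2*P)/(V + 3*0) = (2*P)/(V + 0) = (2*P)/V = 2*P/V)
(F(-57, -57) + 3608)/(2859 - 10017) = (2*(-57)/(-57) + 3608)/(2859 - 10017) = (2*(-57)*(-1/57) + 3608)/(-7158) = (2 + 3608)*(-1/7158) = 3610*(-1/7158) = -1805/3579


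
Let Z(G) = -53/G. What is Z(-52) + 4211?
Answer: 219025/52 ≈ 4212.0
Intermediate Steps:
Z(-52) + 4211 = -53/(-52) + 4211 = -53*(-1/52) + 4211 = 53/52 + 4211 = 219025/52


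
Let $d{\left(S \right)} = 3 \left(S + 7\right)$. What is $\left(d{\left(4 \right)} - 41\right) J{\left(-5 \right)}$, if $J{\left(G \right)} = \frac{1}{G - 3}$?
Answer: $1$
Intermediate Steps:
$J{\left(G \right)} = \frac{1}{-3 + G}$
$d{\left(S \right)} = 21 + 3 S$ ($d{\left(S \right)} = 3 \left(7 + S\right) = 21 + 3 S$)
$\left(d{\left(4 \right)} - 41\right) J{\left(-5 \right)} = \frac{\left(21 + 3 \cdot 4\right) - 41}{-3 - 5} = \frac{\left(21 + 12\right) - 41}{-8} = \left(33 - 41\right) \left(- \frac{1}{8}\right) = \left(-8\right) \left(- \frac{1}{8}\right) = 1$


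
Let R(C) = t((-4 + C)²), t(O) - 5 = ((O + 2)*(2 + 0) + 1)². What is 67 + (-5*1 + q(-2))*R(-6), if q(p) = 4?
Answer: -41963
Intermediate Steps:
t(O) = 5 + (5 + 2*O)² (t(O) = 5 + ((O + 2)*(2 + 0) + 1)² = 5 + ((2 + O)*2 + 1)² = 5 + ((4 + 2*O) + 1)² = 5 + (5 + 2*O)²)
R(C) = 5 + (5 + 2*(-4 + C)²)²
67 + (-5*1 + q(-2))*R(-6) = 67 + (-5*1 + 4)*(5 + (5 + 2*(-4 - 6)²)²) = 67 + (-5 + 4)*(5 + (5 + 2*(-10)²)²) = 67 - (5 + (5 + 2*100)²) = 67 - (5 + (5 + 200)²) = 67 - (5 + 205²) = 67 - (5 + 42025) = 67 - 1*42030 = 67 - 42030 = -41963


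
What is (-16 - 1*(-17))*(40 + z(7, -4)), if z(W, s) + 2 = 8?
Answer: 46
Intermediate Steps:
z(W, s) = 6 (z(W, s) = -2 + 8 = 6)
(-16 - 1*(-17))*(40 + z(7, -4)) = (-16 - 1*(-17))*(40 + 6) = (-16 + 17)*46 = 1*46 = 46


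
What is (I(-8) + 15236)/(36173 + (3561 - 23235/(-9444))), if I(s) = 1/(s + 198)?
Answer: 4556479734/11883585815 ≈ 0.38343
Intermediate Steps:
I(s) = 1/(198 + s)
(I(-8) + 15236)/(36173 + (3561 - 23235/(-9444))) = (1/(198 - 8) + 15236)/(36173 + (3561 - 23235/(-9444))) = (1/190 + 15236)/(36173 + (3561 - 23235*(-1)/9444)) = (1/190 + 15236)/(36173 + (3561 - 1*(-7745/3148))) = 2894841/(190*(36173 + (3561 + 7745/3148))) = 2894841/(190*(36173 + 11217773/3148)) = 2894841/(190*(125090377/3148)) = (2894841/190)*(3148/125090377) = 4556479734/11883585815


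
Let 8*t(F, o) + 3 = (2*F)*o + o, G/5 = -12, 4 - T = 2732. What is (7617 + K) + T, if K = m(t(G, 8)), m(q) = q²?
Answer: 1224921/64 ≈ 19139.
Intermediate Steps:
T = -2728 (T = 4 - 1*2732 = 4 - 2732 = -2728)
G = -60 (G = 5*(-12) = -60)
t(F, o) = -3/8 + o/8 + F*o/4 (t(F, o) = -3/8 + ((2*F)*o + o)/8 = -3/8 + (2*F*o + o)/8 = -3/8 + (o + 2*F*o)/8 = -3/8 + (o/8 + F*o/4) = -3/8 + o/8 + F*o/4)
K = 912025/64 (K = (-3/8 + (⅛)*8 + (¼)*(-60)*8)² = (-3/8 + 1 - 120)² = (-955/8)² = 912025/64 ≈ 14250.)
(7617 + K) + T = (7617 + 912025/64) - 2728 = 1399513/64 - 2728 = 1224921/64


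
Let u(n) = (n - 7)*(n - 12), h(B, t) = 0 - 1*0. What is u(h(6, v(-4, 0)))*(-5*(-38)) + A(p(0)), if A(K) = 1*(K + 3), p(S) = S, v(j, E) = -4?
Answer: 15963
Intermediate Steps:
A(K) = 3 + K (A(K) = 1*(3 + K) = 3 + K)
h(B, t) = 0 (h(B, t) = 0 + 0 = 0)
u(n) = (-12 + n)*(-7 + n) (u(n) = (-7 + n)*(-12 + n) = (-12 + n)*(-7 + n))
u(h(6, v(-4, 0)))*(-5*(-38)) + A(p(0)) = (84 + 0**2 - 19*0)*(-5*(-38)) + (3 + 0) = (84 + 0 + 0)*190 + 3 = 84*190 + 3 = 15960 + 3 = 15963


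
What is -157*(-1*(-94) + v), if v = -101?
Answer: 1099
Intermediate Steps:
-157*(-1*(-94) + v) = -157*(-1*(-94) - 101) = -157*(94 - 101) = -157*(-7) = 1099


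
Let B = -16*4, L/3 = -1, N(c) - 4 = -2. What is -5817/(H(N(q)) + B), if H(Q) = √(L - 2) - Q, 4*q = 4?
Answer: 54846/623 + 831*I*√5/623 ≈ 88.035 + 2.9826*I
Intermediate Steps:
q = 1 (q = (¼)*4 = 1)
N(c) = 2 (N(c) = 4 - 2 = 2)
L = -3 (L = 3*(-1) = -3)
B = -64
H(Q) = -Q + I*√5 (H(Q) = √(-3 - 2) - Q = √(-5) - Q = I*√5 - Q = -Q + I*√5)
-5817/(H(N(q)) + B) = -5817/((-1*2 + I*√5) - 64) = -5817/((-2 + I*√5) - 64) = -5817/(-66 + I*√5)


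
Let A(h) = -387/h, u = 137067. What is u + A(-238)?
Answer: 32622333/238 ≈ 1.3707e+5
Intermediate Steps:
u + A(-238) = 137067 - 387/(-238) = 137067 - 387*(-1/238) = 137067 + 387/238 = 32622333/238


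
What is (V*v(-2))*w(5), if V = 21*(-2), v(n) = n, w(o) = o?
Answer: 420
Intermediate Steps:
V = -42
(V*v(-2))*w(5) = -42*(-2)*5 = 84*5 = 420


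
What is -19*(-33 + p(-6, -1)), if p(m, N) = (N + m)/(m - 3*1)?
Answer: 5510/9 ≈ 612.22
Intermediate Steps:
p(m, N) = (N + m)/(-3 + m) (p(m, N) = (N + m)/(m - 3) = (N + m)/(-3 + m))
-19*(-33 + p(-6, -1)) = -19*(-33 + (-1 - 6)/(-3 - 6)) = -19*(-33 - 7/(-9)) = -19*(-33 - ⅑*(-7)) = -19*(-33 + 7/9) = -19*(-290/9) = 5510/9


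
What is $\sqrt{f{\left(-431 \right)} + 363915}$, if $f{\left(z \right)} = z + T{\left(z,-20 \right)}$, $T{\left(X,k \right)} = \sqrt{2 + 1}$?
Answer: $\sqrt{363484 + \sqrt{3}} \approx 602.9$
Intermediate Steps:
$T{\left(X,k \right)} = \sqrt{3}$
$f{\left(z \right)} = z + \sqrt{3}$
$\sqrt{f{\left(-431 \right)} + 363915} = \sqrt{\left(-431 + \sqrt{3}\right) + 363915} = \sqrt{363484 + \sqrt{3}}$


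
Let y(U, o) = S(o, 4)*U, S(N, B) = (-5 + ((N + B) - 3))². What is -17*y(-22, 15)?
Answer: 45254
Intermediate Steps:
S(N, B) = (-8 + B + N)² (S(N, B) = (-5 + ((B + N) - 3))² = (-5 + (-3 + B + N))² = (-8 + B + N)²)
y(U, o) = U*(-4 + o)² (y(U, o) = (-8 + 4 + o)²*U = (-4 + o)²*U = U*(-4 + o)²)
-17*y(-22, 15) = -(-374)*(-4 + 15)² = -(-374)*11² = -(-374)*121 = -17*(-2662) = 45254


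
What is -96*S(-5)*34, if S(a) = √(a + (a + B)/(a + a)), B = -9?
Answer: -9792*I*√10/5 ≈ -6193.0*I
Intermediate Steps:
S(a) = √(a + (-9 + a)/(2*a)) (S(a) = √(a + (a - 9)/(a + a)) = √(a + (-9 + a)/((2*a))) = √(a + (-9 + a)*(1/(2*a))) = √(a + (-9 + a)/(2*a)))
-96*S(-5)*34 = -48*√(2 - 18/(-5) + 4*(-5))*34 = -48*√(2 - 18*(-⅕) - 20)*34 = -48*√(2 + 18/5 - 20)*34 = -48*√(-72/5)*34 = -48*6*I*√10/5*34 = -288*I*√10/5*34 = -9792*I*√10/5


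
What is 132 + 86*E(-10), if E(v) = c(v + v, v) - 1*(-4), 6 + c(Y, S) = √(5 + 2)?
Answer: -40 + 86*√7 ≈ 187.53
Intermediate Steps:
c(Y, S) = -6 + √7 (c(Y, S) = -6 + √(5 + 2) = -6 + √7)
E(v) = -2 + √7 (E(v) = (-6 + √7) - 1*(-4) = (-6 + √7) + 4 = -2 + √7)
132 + 86*E(-10) = 132 + 86*(-2 + √7) = 132 + (-172 + 86*√7) = -40 + 86*√7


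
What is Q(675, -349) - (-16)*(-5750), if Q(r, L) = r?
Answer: -91325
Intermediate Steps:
Q(675, -349) - (-16)*(-5750) = 675 - (-16)*(-5750) = 675 - 1*92000 = 675 - 92000 = -91325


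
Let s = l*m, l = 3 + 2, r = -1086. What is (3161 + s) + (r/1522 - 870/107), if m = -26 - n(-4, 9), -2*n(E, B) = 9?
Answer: 495834347/162854 ≈ 3044.7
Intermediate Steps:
l = 5
n(E, B) = -9/2 (n(E, B) = -1/2*9 = -9/2)
m = -43/2 (m = -26 - 1*(-9/2) = -26 + 9/2 = -43/2 ≈ -21.500)
s = -215/2 (s = 5*(-43/2) = -215/2 ≈ -107.50)
(3161 + s) + (r/1522 - 870/107) = (3161 - 215/2) + (-1086/1522 - 870/107) = 6107/2 + (-1086*1/1522 - 870*1/107) = 6107/2 + (-543/761 - 870/107) = 6107/2 - 720171/81427 = 495834347/162854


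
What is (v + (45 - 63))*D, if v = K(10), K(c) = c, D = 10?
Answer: -80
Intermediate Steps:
v = 10
(v + (45 - 63))*D = (10 + (45 - 63))*10 = (10 - 18)*10 = -8*10 = -80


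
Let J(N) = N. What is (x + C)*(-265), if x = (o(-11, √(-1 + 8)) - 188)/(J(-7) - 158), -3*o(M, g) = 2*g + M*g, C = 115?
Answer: -1015639/33 + 53*√7/11 ≈ -30764.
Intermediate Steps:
o(M, g) = -2*g/3 - M*g/3 (o(M, g) = -(2*g + M*g)/3 = -2*g/3 - M*g/3)
x = 188/165 - √7/55 (x = (-√(-1 + 8)*(2 - 11)/3 - 188)/(-7 - 158) = (-⅓*√7*(-9) - 188)/(-165) = (3*√7 - 188)*(-1/165) = (-188 + 3*√7)*(-1/165) = 188/165 - √7/55 ≈ 1.0913)
(x + C)*(-265) = ((188/165 - √7/55) + 115)*(-265) = (19163/165 - √7/55)*(-265) = -1015639/33 + 53*√7/11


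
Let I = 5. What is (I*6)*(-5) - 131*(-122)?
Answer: 15832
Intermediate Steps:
(I*6)*(-5) - 131*(-122) = (5*6)*(-5) - 131*(-122) = 30*(-5) + 15982 = -150 + 15982 = 15832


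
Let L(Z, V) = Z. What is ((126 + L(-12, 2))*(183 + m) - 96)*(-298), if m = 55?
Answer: -8056728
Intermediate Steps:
((126 + L(-12, 2))*(183 + m) - 96)*(-298) = ((126 - 12)*(183 + 55) - 96)*(-298) = (114*238 - 96)*(-298) = (27132 - 96)*(-298) = 27036*(-298) = -8056728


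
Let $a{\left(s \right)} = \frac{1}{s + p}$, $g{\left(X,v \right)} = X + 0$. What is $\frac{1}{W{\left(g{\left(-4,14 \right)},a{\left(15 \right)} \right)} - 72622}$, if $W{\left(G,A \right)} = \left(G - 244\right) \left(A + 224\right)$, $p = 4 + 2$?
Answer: $- \frac{21}{2691902} \approx -7.8012 \cdot 10^{-6}$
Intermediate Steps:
$p = 6$
$g{\left(X,v \right)} = X$
$a{\left(s \right)} = \frac{1}{6 + s}$ ($a{\left(s \right)} = \frac{1}{s + 6} = \frac{1}{6 + s}$)
$W{\left(G,A \right)} = \left(-244 + G\right) \left(224 + A\right)$
$\frac{1}{W{\left(g{\left(-4,14 \right)},a{\left(15 \right)} \right)} - 72622} = \frac{1}{\left(-54656 - \frac{244}{6 + 15} + 224 \left(-4\right) + \frac{1}{6 + 15} \left(-4\right)\right) - 72622} = \frac{1}{\left(-54656 - \frac{244}{21} - 896 + \frac{1}{21} \left(-4\right)\right) - 72622} = \frac{1}{\left(-54656 - \frac{244}{21} - 896 - \frac{4}{21}\right) - 72622} = \frac{1}{- \frac{1166840}{21} - 72622} = \frac{1}{- \frac{2691902}{21}} = - \frac{21}{2691902}$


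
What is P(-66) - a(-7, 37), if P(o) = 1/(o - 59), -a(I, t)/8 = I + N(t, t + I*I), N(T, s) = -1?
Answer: -8001/125 ≈ -64.008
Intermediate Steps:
a(I, t) = 8 - 8*I (a(I, t) = -8*(I - 1) = -8*(-1 + I) = 8 - 8*I)
P(o) = 1/(-59 + o)
P(-66) - a(-7, 37) = 1/(-59 - 66) - (8 - 8*(-7)) = 1/(-125) - (8 + 56) = -1/125 - 1*64 = -1/125 - 64 = -8001/125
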